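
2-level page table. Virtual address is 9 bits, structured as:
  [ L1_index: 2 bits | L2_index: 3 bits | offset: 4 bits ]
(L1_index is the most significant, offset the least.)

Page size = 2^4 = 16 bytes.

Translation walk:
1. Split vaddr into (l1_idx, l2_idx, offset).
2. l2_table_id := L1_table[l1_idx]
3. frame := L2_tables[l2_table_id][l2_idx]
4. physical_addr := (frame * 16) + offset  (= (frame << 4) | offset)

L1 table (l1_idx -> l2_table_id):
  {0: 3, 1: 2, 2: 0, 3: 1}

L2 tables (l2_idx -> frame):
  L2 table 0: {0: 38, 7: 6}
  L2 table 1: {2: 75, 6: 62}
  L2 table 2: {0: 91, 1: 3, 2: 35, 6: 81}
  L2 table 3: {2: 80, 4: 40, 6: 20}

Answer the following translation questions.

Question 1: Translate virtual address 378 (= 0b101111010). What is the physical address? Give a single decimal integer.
vaddr = 378 = 0b101111010
Split: l1_idx=2, l2_idx=7, offset=10
L1[2] = 0
L2[0][7] = 6
paddr = 6 * 16 + 10 = 106

Answer: 106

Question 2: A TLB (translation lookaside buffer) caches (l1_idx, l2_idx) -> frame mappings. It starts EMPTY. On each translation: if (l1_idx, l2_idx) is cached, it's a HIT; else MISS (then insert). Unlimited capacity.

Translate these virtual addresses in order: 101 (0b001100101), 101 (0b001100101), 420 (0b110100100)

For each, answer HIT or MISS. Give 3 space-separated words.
Answer: MISS HIT MISS

Derivation:
vaddr=101: (0,6) not in TLB -> MISS, insert
vaddr=101: (0,6) in TLB -> HIT
vaddr=420: (3,2) not in TLB -> MISS, insert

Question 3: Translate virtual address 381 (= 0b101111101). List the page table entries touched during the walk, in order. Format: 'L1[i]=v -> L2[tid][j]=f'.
Answer: L1[2]=0 -> L2[0][7]=6

Derivation:
vaddr = 381 = 0b101111101
Split: l1_idx=2, l2_idx=7, offset=13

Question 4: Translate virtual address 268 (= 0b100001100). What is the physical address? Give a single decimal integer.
vaddr = 268 = 0b100001100
Split: l1_idx=2, l2_idx=0, offset=12
L1[2] = 0
L2[0][0] = 38
paddr = 38 * 16 + 12 = 620

Answer: 620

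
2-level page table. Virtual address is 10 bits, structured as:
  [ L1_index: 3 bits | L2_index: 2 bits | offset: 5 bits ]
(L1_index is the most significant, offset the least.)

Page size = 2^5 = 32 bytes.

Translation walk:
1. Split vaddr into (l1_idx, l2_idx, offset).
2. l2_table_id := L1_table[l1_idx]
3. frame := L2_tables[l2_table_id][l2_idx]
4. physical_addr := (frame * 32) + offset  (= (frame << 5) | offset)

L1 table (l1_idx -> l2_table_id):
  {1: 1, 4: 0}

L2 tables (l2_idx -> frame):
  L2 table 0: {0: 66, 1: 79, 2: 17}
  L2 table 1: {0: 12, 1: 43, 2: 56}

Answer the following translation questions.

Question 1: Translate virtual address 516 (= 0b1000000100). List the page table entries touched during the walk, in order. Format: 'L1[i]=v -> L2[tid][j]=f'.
vaddr = 516 = 0b1000000100
Split: l1_idx=4, l2_idx=0, offset=4

Answer: L1[4]=0 -> L2[0][0]=66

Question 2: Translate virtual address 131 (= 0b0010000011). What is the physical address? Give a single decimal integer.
Answer: 387

Derivation:
vaddr = 131 = 0b0010000011
Split: l1_idx=1, l2_idx=0, offset=3
L1[1] = 1
L2[1][0] = 12
paddr = 12 * 32 + 3 = 387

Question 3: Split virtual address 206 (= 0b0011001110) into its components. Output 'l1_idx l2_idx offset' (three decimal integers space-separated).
Answer: 1 2 14

Derivation:
vaddr = 206 = 0b0011001110
  top 3 bits -> l1_idx = 1
  next 2 bits -> l2_idx = 2
  bottom 5 bits -> offset = 14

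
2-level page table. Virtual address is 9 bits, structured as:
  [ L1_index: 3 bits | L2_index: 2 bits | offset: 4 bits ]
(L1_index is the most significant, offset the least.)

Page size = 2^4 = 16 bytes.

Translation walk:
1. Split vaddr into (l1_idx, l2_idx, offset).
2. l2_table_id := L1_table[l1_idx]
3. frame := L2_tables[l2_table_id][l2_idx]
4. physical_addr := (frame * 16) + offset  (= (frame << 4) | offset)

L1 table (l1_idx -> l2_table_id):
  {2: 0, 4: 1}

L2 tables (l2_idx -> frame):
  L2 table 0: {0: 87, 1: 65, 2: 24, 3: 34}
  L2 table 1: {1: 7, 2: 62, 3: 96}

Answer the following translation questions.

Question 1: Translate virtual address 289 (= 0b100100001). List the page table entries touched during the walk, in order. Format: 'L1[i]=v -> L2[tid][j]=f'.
Answer: L1[4]=1 -> L2[1][2]=62

Derivation:
vaddr = 289 = 0b100100001
Split: l1_idx=4, l2_idx=2, offset=1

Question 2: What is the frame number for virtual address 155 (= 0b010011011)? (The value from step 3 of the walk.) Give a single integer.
Answer: 65

Derivation:
vaddr = 155: l1_idx=2, l2_idx=1
L1[2] = 0; L2[0][1] = 65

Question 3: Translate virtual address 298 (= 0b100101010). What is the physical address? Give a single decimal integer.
Answer: 1002

Derivation:
vaddr = 298 = 0b100101010
Split: l1_idx=4, l2_idx=2, offset=10
L1[4] = 1
L2[1][2] = 62
paddr = 62 * 16 + 10 = 1002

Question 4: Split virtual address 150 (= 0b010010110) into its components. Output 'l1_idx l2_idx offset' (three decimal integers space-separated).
vaddr = 150 = 0b010010110
  top 3 bits -> l1_idx = 2
  next 2 bits -> l2_idx = 1
  bottom 4 bits -> offset = 6

Answer: 2 1 6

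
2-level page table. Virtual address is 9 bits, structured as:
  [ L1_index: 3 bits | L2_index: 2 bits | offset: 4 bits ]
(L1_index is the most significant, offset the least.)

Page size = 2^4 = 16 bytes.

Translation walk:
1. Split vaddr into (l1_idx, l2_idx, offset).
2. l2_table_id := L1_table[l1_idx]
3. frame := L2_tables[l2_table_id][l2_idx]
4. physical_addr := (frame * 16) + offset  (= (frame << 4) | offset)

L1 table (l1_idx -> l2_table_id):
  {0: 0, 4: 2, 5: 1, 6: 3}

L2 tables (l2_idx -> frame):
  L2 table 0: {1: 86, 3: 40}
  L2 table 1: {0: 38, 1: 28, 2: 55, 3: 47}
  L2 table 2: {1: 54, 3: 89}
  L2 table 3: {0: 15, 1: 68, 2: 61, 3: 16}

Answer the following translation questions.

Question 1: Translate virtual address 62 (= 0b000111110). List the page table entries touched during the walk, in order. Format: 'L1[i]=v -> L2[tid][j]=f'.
Answer: L1[0]=0 -> L2[0][3]=40

Derivation:
vaddr = 62 = 0b000111110
Split: l1_idx=0, l2_idx=3, offset=14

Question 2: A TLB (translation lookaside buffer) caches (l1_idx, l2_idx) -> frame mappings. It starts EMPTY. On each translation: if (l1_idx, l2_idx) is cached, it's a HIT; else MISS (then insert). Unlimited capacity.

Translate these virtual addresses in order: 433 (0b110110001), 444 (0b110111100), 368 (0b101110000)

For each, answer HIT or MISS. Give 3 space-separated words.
vaddr=433: (6,3) not in TLB -> MISS, insert
vaddr=444: (6,3) in TLB -> HIT
vaddr=368: (5,3) not in TLB -> MISS, insert

Answer: MISS HIT MISS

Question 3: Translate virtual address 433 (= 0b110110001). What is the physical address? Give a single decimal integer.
Answer: 257

Derivation:
vaddr = 433 = 0b110110001
Split: l1_idx=6, l2_idx=3, offset=1
L1[6] = 3
L2[3][3] = 16
paddr = 16 * 16 + 1 = 257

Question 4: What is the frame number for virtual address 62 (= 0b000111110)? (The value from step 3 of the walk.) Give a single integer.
vaddr = 62: l1_idx=0, l2_idx=3
L1[0] = 0; L2[0][3] = 40

Answer: 40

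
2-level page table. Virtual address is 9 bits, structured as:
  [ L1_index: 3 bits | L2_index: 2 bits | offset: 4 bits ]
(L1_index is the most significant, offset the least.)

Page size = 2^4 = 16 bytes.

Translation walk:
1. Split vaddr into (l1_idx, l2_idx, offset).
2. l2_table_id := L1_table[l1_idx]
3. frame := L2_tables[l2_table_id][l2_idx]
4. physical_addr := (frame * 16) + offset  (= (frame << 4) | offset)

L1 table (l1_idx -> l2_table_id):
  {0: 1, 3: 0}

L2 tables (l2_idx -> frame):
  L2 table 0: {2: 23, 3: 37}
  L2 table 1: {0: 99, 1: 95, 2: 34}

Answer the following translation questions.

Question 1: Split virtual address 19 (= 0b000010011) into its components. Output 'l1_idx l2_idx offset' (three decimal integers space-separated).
vaddr = 19 = 0b000010011
  top 3 bits -> l1_idx = 0
  next 2 bits -> l2_idx = 1
  bottom 4 bits -> offset = 3

Answer: 0 1 3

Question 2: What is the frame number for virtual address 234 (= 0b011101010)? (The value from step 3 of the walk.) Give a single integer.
vaddr = 234: l1_idx=3, l2_idx=2
L1[3] = 0; L2[0][2] = 23

Answer: 23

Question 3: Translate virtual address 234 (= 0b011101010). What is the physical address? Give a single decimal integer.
vaddr = 234 = 0b011101010
Split: l1_idx=3, l2_idx=2, offset=10
L1[3] = 0
L2[0][2] = 23
paddr = 23 * 16 + 10 = 378

Answer: 378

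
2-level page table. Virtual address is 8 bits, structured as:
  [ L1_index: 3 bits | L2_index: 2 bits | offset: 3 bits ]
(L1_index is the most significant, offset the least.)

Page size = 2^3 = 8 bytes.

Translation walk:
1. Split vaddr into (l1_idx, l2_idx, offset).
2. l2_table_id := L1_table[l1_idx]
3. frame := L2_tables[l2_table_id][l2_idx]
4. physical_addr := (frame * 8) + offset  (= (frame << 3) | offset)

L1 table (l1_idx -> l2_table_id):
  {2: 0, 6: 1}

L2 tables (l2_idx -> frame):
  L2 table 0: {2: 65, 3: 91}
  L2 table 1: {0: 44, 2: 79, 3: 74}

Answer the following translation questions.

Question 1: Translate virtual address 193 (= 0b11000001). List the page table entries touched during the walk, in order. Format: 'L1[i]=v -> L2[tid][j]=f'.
vaddr = 193 = 0b11000001
Split: l1_idx=6, l2_idx=0, offset=1

Answer: L1[6]=1 -> L2[1][0]=44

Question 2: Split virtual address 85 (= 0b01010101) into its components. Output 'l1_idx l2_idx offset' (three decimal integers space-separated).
vaddr = 85 = 0b01010101
  top 3 bits -> l1_idx = 2
  next 2 bits -> l2_idx = 2
  bottom 3 bits -> offset = 5

Answer: 2 2 5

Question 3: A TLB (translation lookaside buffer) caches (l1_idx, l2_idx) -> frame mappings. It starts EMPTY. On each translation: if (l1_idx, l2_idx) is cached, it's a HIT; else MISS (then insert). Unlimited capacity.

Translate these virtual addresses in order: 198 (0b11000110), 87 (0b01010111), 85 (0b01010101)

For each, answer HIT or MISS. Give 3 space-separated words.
Answer: MISS MISS HIT

Derivation:
vaddr=198: (6,0) not in TLB -> MISS, insert
vaddr=87: (2,2) not in TLB -> MISS, insert
vaddr=85: (2,2) in TLB -> HIT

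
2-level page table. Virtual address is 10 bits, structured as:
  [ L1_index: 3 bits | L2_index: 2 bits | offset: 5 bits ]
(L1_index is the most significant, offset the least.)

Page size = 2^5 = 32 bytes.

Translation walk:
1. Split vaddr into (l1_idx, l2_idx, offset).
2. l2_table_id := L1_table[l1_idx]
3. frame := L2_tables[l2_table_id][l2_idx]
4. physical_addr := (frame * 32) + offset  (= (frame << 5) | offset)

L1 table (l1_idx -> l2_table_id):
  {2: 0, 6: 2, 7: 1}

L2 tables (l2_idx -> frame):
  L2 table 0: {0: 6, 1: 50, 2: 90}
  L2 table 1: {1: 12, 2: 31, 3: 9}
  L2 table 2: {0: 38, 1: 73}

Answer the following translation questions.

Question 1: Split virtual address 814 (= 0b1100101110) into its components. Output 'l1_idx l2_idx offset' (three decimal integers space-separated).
vaddr = 814 = 0b1100101110
  top 3 bits -> l1_idx = 6
  next 2 bits -> l2_idx = 1
  bottom 5 bits -> offset = 14

Answer: 6 1 14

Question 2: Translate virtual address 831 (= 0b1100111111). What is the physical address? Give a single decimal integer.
Answer: 2367

Derivation:
vaddr = 831 = 0b1100111111
Split: l1_idx=6, l2_idx=1, offset=31
L1[6] = 2
L2[2][1] = 73
paddr = 73 * 32 + 31 = 2367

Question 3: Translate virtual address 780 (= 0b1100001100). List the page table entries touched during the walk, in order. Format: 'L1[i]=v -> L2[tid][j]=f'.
vaddr = 780 = 0b1100001100
Split: l1_idx=6, l2_idx=0, offset=12

Answer: L1[6]=2 -> L2[2][0]=38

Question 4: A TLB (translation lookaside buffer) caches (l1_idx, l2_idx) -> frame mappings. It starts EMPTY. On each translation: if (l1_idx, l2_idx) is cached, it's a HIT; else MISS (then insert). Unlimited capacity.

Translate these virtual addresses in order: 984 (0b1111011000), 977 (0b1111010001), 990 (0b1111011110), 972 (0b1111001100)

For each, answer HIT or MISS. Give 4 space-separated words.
vaddr=984: (7,2) not in TLB -> MISS, insert
vaddr=977: (7,2) in TLB -> HIT
vaddr=990: (7,2) in TLB -> HIT
vaddr=972: (7,2) in TLB -> HIT

Answer: MISS HIT HIT HIT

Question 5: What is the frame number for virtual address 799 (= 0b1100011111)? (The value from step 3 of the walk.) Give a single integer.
vaddr = 799: l1_idx=6, l2_idx=0
L1[6] = 2; L2[2][0] = 38

Answer: 38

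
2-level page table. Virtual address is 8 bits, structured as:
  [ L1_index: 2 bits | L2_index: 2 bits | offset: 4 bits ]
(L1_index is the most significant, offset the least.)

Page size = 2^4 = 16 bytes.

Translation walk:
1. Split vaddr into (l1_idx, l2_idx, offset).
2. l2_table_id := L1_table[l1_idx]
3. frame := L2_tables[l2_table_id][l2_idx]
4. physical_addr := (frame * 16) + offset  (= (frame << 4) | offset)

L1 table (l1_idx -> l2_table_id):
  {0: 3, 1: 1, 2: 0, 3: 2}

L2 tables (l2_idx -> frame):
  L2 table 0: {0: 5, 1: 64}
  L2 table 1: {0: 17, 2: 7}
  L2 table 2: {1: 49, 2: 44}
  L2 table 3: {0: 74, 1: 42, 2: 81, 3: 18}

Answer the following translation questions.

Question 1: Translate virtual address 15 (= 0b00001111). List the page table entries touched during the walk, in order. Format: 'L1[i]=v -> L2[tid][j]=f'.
Answer: L1[0]=3 -> L2[3][0]=74

Derivation:
vaddr = 15 = 0b00001111
Split: l1_idx=0, l2_idx=0, offset=15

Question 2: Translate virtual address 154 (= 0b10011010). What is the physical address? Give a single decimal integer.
Answer: 1034

Derivation:
vaddr = 154 = 0b10011010
Split: l1_idx=2, l2_idx=1, offset=10
L1[2] = 0
L2[0][1] = 64
paddr = 64 * 16 + 10 = 1034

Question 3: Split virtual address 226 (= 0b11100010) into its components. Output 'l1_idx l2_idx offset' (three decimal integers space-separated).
Answer: 3 2 2

Derivation:
vaddr = 226 = 0b11100010
  top 2 bits -> l1_idx = 3
  next 2 bits -> l2_idx = 2
  bottom 4 bits -> offset = 2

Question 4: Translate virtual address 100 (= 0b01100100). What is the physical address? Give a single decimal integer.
Answer: 116

Derivation:
vaddr = 100 = 0b01100100
Split: l1_idx=1, l2_idx=2, offset=4
L1[1] = 1
L2[1][2] = 7
paddr = 7 * 16 + 4 = 116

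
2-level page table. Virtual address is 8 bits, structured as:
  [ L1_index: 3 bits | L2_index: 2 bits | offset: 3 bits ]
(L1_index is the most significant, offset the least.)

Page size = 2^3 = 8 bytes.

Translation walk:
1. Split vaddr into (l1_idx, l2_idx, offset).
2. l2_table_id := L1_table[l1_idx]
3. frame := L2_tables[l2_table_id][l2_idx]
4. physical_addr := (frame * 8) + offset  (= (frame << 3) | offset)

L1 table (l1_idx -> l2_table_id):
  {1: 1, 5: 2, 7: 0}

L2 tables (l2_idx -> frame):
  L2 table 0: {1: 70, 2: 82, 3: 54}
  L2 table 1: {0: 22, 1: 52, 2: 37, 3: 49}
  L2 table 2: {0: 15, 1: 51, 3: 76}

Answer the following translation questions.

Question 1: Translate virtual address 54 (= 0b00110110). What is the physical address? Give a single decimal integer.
Answer: 302

Derivation:
vaddr = 54 = 0b00110110
Split: l1_idx=1, l2_idx=2, offset=6
L1[1] = 1
L2[1][2] = 37
paddr = 37 * 8 + 6 = 302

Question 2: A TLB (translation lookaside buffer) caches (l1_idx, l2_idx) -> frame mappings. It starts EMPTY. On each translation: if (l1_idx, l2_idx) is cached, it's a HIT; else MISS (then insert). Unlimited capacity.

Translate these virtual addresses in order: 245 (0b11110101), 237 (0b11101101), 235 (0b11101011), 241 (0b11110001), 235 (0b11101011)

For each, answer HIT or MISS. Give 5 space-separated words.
Answer: MISS MISS HIT HIT HIT

Derivation:
vaddr=245: (7,2) not in TLB -> MISS, insert
vaddr=237: (7,1) not in TLB -> MISS, insert
vaddr=235: (7,1) in TLB -> HIT
vaddr=241: (7,2) in TLB -> HIT
vaddr=235: (7,1) in TLB -> HIT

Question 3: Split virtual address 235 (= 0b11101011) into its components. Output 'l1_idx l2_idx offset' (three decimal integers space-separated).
Answer: 7 1 3

Derivation:
vaddr = 235 = 0b11101011
  top 3 bits -> l1_idx = 7
  next 2 bits -> l2_idx = 1
  bottom 3 bits -> offset = 3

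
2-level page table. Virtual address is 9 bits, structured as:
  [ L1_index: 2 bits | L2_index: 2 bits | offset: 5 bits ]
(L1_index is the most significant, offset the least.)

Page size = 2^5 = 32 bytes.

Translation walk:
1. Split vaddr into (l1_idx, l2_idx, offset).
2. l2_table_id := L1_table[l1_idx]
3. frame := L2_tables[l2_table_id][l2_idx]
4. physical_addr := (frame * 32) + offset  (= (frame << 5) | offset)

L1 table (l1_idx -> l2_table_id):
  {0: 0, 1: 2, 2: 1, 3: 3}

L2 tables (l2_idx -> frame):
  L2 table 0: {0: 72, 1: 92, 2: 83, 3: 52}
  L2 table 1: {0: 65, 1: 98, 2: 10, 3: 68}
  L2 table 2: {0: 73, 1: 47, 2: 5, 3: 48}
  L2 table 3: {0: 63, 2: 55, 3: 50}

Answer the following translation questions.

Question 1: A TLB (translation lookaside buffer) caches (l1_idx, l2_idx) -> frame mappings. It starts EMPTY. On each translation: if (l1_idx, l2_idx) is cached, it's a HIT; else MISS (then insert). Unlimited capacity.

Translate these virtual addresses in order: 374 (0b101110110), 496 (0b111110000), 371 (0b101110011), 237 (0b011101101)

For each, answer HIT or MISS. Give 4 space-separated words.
Answer: MISS MISS HIT MISS

Derivation:
vaddr=374: (2,3) not in TLB -> MISS, insert
vaddr=496: (3,3) not in TLB -> MISS, insert
vaddr=371: (2,3) in TLB -> HIT
vaddr=237: (1,3) not in TLB -> MISS, insert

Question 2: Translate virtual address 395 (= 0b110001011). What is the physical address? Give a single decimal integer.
Answer: 2027

Derivation:
vaddr = 395 = 0b110001011
Split: l1_idx=3, l2_idx=0, offset=11
L1[3] = 3
L2[3][0] = 63
paddr = 63 * 32 + 11 = 2027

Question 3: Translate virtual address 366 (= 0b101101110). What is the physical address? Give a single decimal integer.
Answer: 2190

Derivation:
vaddr = 366 = 0b101101110
Split: l1_idx=2, l2_idx=3, offset=14
L1[2] = 1
L2[1][3] = 68
paddr = 68 * 32 + 14 = 2190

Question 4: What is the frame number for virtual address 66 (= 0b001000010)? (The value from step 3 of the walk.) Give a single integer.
vaddr = 66: l1_idx=0, l2_idx=2
L1[0] = 0; L2[0][2] = 83

Answer: 83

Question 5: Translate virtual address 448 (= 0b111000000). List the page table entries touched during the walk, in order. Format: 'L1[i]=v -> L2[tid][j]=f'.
Answer: L1[3]=3 -> L2[3][2]=55

Derivation:
vaddr = 448 = 0b111000000
Split: l1_idx=3, l2_idx=2, offset=0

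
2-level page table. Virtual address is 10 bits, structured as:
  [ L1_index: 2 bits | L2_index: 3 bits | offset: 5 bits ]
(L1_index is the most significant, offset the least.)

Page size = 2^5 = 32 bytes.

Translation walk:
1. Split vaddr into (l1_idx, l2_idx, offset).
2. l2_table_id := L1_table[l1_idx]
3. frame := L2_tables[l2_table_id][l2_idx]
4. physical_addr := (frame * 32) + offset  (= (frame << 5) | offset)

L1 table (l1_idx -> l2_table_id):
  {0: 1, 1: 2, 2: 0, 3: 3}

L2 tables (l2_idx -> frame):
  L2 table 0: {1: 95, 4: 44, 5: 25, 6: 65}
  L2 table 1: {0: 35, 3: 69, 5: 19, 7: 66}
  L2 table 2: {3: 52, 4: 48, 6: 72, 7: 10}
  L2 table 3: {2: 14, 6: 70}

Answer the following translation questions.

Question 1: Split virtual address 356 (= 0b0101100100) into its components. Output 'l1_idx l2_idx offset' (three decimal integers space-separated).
vaddr = 356 = 0b0101100100
  top 2 bits -> l1_idx = 1
  next 3 bits -> l2_idx = 3
  bottom 5 bits -> offset = 4

Answer: 1 3 4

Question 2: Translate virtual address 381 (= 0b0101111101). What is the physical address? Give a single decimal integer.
vaddr = 381 = 0b0101111101
Split: l1_idx=1, l2_idx=3, offset=29
L1[1] = 2
L2[2][3] = 52
paddr = 52 * 32 + 29 = 1693

Answer: 1693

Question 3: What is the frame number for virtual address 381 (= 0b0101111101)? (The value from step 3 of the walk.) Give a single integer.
vaddr = 381: l1_idx=1, l2_idx=3
L1[1] = 2; L2[2][3] = 52

Answer: 52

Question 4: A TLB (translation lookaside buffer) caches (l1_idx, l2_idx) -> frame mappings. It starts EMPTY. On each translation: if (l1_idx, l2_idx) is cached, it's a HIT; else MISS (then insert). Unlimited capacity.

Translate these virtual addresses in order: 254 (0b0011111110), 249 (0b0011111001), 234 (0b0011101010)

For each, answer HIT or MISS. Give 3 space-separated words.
vaddr=254: (0,7) not in TLB -> MISS, insert
vaddr=249: (0,7) in TLB -> HIT
vaddr=234: (0,7) in TLB -> HIT

Answer: MISS HIT HIT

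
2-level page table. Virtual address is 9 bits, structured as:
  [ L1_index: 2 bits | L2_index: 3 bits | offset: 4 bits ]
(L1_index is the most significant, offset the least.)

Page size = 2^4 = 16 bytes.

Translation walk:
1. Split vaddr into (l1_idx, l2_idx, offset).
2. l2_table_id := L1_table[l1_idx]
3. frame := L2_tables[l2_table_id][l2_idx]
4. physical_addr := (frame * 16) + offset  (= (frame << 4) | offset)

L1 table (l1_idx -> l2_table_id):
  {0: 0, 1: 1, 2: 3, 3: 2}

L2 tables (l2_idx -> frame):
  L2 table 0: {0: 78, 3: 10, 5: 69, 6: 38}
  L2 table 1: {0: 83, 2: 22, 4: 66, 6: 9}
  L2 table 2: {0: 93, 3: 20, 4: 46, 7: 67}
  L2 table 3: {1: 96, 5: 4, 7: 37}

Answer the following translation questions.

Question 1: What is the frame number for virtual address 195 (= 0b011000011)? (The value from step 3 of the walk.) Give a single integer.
Answer: 66

Derivation:
vaddr = 195: l1_idx=1, l2_idx=4
L1[1] = 1; L2[1][4] = 66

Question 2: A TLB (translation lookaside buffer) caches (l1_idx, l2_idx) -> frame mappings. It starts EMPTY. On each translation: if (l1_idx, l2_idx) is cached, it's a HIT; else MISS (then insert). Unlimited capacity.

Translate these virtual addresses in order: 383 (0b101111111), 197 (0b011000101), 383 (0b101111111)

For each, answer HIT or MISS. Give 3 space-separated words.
Answer: MISS MISS HIT

Derivation:
vaddr=383: (2,7) not in TLB -> MISS, insert
vaddr=197: (1,4) not in TLB -> MISS, insert
vaddr=383: (2,7) in TLB -> HIT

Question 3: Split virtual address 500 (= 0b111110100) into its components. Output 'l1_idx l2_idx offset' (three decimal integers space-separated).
vaddr = 500 = 0b111110100
  top 2 bits -> l1_idx = 3
  next 3 bits -> l2_idx = 7
  bottom 4 bits -> offset = 4

Answer: 3 7 4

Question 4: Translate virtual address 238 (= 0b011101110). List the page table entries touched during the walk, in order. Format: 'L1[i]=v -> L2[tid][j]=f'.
Answer: L1[1]=1 -> L2[1][6]=9

Derivation:
vaddr = 238 = 0b011101110
Split: l1_idx=1, l2_idx=6, offset=14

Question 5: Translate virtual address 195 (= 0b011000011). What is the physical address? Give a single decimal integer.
vaddr = 195 = 0b011000011
Split: l1_idx=1, l2_idx=4, offset=3
L1[1] = 1
L2[1][4] = 66
paddr = 66 * 16 + 3 = 1059

Answer: 1059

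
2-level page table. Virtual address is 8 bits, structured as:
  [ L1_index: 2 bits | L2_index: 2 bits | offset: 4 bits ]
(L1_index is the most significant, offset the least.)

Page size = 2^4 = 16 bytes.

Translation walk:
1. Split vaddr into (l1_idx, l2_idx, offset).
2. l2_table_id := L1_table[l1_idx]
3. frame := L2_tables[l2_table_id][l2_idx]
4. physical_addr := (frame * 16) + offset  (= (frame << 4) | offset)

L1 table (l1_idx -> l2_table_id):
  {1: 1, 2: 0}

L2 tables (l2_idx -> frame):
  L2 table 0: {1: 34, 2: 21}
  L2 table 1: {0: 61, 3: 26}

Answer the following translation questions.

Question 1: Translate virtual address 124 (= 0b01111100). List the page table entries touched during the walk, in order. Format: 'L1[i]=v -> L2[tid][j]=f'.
Answer: L1[1]=1 -> L2[1][3]=26

Derivation:
vaddr = 124 = 0b01111100
Split: l1_idx=1, l2_idx=3, offset=12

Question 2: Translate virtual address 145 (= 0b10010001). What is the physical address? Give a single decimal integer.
vaddr = 145 = 0b10010001
Split: l1_idx=2, l2_idx=1, offset=1
L1[2] = 0
L2[0][1] = 34
paddr = 34 * 16 + 1 = 545

Answer: 545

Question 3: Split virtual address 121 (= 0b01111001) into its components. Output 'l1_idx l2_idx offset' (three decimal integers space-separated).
Answer: 1 3 9

Derivation:
vaddr = 121 = 0b01111001
  top 2 bits -> l1_idx = 1
  next 2 bits -> l2_idx = 3
  bottom 4 bits -> offset = 9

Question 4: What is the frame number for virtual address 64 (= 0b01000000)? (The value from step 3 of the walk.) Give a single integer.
vaddr = 64: l1_idx=1, l2_idx=0
L1[1] = 1; L2[1][0] = 61

Answer: 61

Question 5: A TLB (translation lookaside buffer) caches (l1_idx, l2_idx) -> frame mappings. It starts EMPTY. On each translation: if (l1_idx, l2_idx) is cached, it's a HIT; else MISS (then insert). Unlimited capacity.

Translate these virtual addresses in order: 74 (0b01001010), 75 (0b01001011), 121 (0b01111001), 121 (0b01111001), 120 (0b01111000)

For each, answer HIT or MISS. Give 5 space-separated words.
Answer: MISS HIT MISS HIT HIT

Derivation:
vaddr=74: (1,0) not in TLB -> MISS, insert
vaddr=75: (1,0) in TLB -> HIT
vaddr=121: (1,3) not in TLB -> MISS, insert
vaddr=121: (1,3) in TLB -> HIT
vaddr=120: (1,3) in TLB -> HIT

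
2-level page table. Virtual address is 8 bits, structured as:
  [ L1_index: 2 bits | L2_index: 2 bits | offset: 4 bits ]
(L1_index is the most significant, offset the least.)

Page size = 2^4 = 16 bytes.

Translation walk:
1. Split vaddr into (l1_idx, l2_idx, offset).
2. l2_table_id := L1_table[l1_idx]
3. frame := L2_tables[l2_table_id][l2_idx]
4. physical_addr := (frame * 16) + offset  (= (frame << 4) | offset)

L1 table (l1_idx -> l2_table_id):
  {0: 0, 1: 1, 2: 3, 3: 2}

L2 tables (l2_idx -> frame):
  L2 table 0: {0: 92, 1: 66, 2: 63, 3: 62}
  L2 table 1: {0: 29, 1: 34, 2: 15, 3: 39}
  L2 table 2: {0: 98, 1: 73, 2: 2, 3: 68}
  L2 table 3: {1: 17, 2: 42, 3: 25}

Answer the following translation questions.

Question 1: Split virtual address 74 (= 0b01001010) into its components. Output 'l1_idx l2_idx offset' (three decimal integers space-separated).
vaddr = 74 = 0b01001010
  top 2 bits -> l1_idx = 1
  next 2 bits -> l2_idx = 0
  bottom 4 bits -> offset = 10

Answer: 1 0 10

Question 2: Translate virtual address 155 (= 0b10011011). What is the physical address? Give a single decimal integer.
Answer: 283

Derivation:
vaddr = 155 = 0b10011011
Split: l1_idx=2, l2_idx=1, offset=11
L1[2] = 3
L2[3][1] = 17
paddr = 17 * 16 + 11 = 283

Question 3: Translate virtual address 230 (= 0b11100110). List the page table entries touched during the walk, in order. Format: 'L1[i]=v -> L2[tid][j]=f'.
vaddr = 230 = 0b11100110
Split: l1_idx=3, l2_idx=2, offset=6

Answer: L1[3]=2 -> L2[2][2]=2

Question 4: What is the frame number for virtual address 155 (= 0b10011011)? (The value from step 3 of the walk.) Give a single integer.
Answer: 17

Derivation:
vaddr = 155: l1_idx=2, l2_idx=1
L1[2] = 3; L2[3][1] = 17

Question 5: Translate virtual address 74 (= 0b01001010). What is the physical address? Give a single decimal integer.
vaddr = 74 = 0b01001010
Split: l1_idx=1, l2_idx=0, offset=10
L1[1] = 1
L2[1][0] = 29
paddr = 29 * 16 + 10 = 474

Answer: 474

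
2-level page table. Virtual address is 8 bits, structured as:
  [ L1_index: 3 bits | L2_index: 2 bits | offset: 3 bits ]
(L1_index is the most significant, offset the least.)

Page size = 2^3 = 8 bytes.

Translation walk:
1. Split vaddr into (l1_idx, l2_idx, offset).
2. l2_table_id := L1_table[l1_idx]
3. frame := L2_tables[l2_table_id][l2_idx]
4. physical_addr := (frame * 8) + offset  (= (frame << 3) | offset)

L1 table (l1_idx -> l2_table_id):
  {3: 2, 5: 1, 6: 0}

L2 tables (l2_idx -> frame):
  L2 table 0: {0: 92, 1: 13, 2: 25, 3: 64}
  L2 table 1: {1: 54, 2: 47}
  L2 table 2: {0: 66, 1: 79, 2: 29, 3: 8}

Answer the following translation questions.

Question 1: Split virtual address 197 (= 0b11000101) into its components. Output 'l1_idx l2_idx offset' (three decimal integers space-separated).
vaddr = 197 = 0b11000101
  top 3 bits -> l1_idx = 6
  next 2 bits -> l2_idx = 0
  bottom 3 bits -> offset = 5

Answer: 6 0 5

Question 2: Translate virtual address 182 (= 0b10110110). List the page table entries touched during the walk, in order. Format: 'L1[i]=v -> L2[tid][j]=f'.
vaddr = 182 = 0b10110110
Split: l1_idx=5, l2_idx=2, offset=6

Answer: L1[5]=1 -> L2[1][2]=47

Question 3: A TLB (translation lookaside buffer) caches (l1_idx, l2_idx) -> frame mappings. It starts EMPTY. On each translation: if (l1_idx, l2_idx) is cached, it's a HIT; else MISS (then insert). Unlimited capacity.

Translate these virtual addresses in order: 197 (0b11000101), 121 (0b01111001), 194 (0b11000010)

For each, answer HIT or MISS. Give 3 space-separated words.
vaddr=197: (6,0) not in TLB -> MISS, insert
vaddr=121: (3,3) not in TLB -> MISS, insert
vaddr=194: (6,0) in TLB -> HIT

Answer: MISS MISS HIT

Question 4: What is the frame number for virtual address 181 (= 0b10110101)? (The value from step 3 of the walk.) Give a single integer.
Answer: 47

Derivation:
vaddr = 181: l1_idx=5, l2_idx=2
L1[5] = 1; L2[1][2] = 47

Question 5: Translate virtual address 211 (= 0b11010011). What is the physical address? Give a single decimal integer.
vaddr = 211 = 0b11010011
Split: l1_idx=6, l2_idx=2, offset=3
L1[6] = 0
L2[0][2] = 25
paddr = 25 * 8 + 3 = 203

Answer: 203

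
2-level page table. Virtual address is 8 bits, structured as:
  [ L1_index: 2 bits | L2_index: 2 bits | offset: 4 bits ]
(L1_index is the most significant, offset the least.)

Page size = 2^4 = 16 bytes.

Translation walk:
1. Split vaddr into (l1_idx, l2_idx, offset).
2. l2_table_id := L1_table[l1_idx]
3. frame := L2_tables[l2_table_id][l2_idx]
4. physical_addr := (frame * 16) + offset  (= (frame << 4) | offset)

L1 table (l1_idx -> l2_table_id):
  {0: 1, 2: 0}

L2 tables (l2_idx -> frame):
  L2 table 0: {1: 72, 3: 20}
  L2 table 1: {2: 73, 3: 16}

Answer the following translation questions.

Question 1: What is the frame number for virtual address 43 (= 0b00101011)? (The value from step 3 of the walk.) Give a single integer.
Answer: 73

Derivation:
vaddr = 43: l1_idx=0, l2_idx=2
L1[0] = 1; L2[1][2] = 73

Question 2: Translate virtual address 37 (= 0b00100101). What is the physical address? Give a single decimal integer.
vaddr = 37 = 0b00100101
Split: l1_idx=0, l2_idx=2, offset=5
L1[0] = 1
L2[1][2] = 73
paddr = 73 * 16 + 5 = 1173

Answer: 1173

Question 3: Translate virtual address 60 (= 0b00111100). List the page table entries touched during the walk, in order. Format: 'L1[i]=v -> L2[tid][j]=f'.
vaddr = 60 = 0b00111100
Split: l1_idx=0, l2_idx=3, offset=12

Answer: L1[0]=1 -> L2[1][3]=16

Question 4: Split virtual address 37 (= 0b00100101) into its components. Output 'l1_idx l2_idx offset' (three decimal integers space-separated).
vaddr = 37 = 0b00100101
  top 2 bits -> l1_idx = 0
  next 2 bits -> l2_idx = 2
  bottom 4 bits -> offset = 5

Answer: 0 2 5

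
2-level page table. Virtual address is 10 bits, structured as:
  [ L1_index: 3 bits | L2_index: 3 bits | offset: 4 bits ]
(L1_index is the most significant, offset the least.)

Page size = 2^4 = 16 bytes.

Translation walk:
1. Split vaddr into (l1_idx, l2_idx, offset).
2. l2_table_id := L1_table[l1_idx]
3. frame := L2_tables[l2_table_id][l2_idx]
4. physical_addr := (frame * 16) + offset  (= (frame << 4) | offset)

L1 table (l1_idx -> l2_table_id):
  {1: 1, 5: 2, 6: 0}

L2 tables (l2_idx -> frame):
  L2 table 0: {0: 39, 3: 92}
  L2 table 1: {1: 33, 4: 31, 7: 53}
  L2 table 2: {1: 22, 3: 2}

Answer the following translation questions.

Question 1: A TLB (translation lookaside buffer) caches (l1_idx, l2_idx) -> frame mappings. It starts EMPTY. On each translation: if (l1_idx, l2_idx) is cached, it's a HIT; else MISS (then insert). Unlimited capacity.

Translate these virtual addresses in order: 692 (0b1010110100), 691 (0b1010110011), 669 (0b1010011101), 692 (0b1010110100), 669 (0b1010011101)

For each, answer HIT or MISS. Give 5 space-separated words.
vaddr=692: (5,3) not in TLB -> MISS, insert
vaddr=691: (5,3) in TLB -> HIT
vaddr=669: (5,1) not in TLB -> MISS, insert
vaddr=692: (5,3) in TLB -> HIT
vaddr=669: (5,1) in TLB -> HIT

Answer: MISS HIT MISS HIT HIT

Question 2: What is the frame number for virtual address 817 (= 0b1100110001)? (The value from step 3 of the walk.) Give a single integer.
vaddr = 817: l1_idx=6, l2_idx=3
L1[6] = 0; L2[0][3] = 92

Answer: 92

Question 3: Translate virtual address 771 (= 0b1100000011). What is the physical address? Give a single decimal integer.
Answer: 627

Derivation:
vaddr = 771 = 0b1100000011
Split: l1_idx=6, l2_idx=0, offset=3
L1[6] = 0
L2[0][0] = 39
paddr = 39 * 16 + 3 = 627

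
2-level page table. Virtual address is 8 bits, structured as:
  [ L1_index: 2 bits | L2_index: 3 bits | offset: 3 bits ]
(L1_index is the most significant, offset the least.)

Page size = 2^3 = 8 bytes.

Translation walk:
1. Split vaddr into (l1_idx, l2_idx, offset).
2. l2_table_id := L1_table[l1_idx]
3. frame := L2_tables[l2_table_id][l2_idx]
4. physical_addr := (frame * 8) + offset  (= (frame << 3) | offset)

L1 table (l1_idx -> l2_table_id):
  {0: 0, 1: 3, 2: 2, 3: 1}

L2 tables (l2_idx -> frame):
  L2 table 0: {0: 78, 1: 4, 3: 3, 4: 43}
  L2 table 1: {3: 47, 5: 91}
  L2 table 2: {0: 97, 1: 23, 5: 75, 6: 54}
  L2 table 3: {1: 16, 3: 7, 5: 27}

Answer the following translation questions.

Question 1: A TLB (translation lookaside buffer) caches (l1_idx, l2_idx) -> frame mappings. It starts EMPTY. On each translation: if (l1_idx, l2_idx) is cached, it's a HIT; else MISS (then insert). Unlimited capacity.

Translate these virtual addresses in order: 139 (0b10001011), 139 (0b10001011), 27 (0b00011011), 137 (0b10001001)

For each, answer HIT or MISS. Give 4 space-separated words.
Answer: MISS HIT MISS HIT

Derivation:
vaddr=139: (2,1) not in TLB -> MISS, insert
vaddr=139: (2,1) in TLB -> HIT
vaddr=27: (0,3) not in TLB -> MISS, insert
vaddr=137: (2,1) in TLB -> HIT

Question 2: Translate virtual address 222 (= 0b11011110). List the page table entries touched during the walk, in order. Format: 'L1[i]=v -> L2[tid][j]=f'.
vaddr = 222 = 0b11011110
Split: l1_idx=3, l2_idx=3, offset=6

Answer: L1[3]=1 -> L2[1][3]=47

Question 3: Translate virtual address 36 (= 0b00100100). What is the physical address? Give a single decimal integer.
Answer: 348

Derivation:
vaddr = 36 = 0b00100100
Split: l1_idx=0, l2_idx=4, offset=4
L1[0] = 0
L2[0][4] = 43
paddr = 43 * 8 + 4 = 348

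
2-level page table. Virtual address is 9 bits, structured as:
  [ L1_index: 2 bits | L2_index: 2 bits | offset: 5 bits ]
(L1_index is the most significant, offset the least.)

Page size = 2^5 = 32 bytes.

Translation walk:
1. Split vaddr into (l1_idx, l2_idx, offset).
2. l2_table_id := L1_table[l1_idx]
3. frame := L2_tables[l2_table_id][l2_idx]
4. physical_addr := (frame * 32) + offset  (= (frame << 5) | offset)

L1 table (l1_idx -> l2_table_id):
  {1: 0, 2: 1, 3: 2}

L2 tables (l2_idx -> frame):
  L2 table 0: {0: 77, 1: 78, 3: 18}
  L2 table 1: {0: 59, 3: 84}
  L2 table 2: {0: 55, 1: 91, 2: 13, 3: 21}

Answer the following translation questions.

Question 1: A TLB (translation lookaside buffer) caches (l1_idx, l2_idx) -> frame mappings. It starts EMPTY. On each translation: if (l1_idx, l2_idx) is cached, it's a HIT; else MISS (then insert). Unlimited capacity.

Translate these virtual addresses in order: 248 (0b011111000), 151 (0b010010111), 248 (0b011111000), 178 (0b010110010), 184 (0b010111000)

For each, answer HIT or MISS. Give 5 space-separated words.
Answer: MISS MISS HIT MISS HIT

Derivation:
vaddr=248: (1,3) not in TLB -> MISS, insert
vaddr=151: (1,0) not in TLB -> MISS, insert
vaddr=248: (1,3) in TLB -> HIT
vaddr=178: (1,1) not in TLB -> MISS, insert
vaddr=184: (1,1) in TLB -> HIT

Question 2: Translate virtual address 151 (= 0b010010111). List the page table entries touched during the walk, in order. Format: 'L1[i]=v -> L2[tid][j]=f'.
Answer: L1[1]=0 -> L2[0][0]=77

Derivation:
vaddr = 151 = 0b010010111
Split: l1_idx=1, l2_idx=0, offset=23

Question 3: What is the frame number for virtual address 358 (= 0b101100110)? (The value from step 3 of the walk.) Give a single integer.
Answer: 84

Derivation:
vaddr = 358: l1_idx=2, l2_idx=3
L1[2] = 1; L2[1][3] = 84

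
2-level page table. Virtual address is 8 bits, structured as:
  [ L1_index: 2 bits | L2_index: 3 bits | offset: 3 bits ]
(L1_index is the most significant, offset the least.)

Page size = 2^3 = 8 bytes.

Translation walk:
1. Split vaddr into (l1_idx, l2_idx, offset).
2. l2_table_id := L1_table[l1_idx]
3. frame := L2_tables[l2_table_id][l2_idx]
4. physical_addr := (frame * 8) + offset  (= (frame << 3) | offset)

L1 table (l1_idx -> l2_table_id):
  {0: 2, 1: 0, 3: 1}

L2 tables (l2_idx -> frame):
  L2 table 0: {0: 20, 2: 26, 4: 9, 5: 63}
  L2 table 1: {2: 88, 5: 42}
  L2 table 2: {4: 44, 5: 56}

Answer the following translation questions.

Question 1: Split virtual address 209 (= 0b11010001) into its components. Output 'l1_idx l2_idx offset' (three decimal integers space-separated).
vaddr = 209 = 0b11010001
  top 2 bits -> l1_idx = 3
  next 3 bits -> l2_idx = 2
  bottom 3 bits -> offset = 1

Answer: 3 2 1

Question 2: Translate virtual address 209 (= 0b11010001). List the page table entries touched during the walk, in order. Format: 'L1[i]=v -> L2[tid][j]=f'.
vaddr = 209 = 0b11010001
Split: l1_idx=3, l2_idx=2, offset=1

Answer: L1[3]=1 -> L2[1][2]=88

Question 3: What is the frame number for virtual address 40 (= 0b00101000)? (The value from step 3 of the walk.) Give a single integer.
vaddr = 40: l1_idx=0, l2_idx=5
L1[0] = 2; L2[2][5] = 56

Answer: 56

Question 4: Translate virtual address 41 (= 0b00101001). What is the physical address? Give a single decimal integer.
vaddr = 41 = 0b00101001
Split: l1_idx=0, l2_idx=5, offset=1
L1[0] = 2
L2[2][5] = 56
paddr = 56 * 8 + 1 = 449

Answer: 449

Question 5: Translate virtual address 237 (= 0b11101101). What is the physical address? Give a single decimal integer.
Answer: 341

Derivation:
vaddr = 237 = 0b11101101
Split: l1_idx=3, l2_idx=5, offset=5
L1[3] = 1
L2[1][5] = 42
paddr = 42 * 8 + 5 = 341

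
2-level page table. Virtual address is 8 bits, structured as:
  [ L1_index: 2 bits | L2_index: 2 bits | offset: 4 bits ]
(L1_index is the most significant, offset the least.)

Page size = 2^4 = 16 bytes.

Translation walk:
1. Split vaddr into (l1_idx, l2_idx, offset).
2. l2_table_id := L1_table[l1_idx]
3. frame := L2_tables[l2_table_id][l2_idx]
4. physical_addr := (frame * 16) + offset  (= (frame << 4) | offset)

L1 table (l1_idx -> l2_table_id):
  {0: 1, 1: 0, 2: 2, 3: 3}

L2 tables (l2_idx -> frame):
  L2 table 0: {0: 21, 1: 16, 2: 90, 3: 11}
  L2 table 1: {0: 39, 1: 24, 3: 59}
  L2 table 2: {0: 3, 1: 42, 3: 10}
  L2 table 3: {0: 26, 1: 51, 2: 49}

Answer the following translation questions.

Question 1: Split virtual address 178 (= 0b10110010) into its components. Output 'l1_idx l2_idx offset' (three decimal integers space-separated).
vaddr = 178 = 0b10110010
  top 2 bits -> l1_idx = 2
  next 2 bits -> l2_idx = 3
  bottom 4 bits -> offset = 2

Answer: 2 3 2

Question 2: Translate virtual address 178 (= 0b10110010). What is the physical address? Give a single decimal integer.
vaddr = 178 = 0b10110010
Split: l1_idx=2, l2_idx=3, offset=2
L1[2] = 2
L2[2][3] = 10
paddr = 10 * 16 + 2 = 162

Answer: 162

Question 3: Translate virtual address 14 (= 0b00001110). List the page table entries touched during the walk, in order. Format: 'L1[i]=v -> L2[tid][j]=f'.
vaddr = 14 = 0b00001110
Split: l1_idx=0, l2_idx=0, offset=14

Answer: L1[0]=1 -> L2[1][0]=39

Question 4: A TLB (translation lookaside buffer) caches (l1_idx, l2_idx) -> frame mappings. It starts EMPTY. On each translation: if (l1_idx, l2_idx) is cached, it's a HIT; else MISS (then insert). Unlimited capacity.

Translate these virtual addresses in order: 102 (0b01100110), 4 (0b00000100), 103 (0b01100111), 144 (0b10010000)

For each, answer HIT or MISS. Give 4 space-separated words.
Answer: MISS MISS HIT MISS

Derivation:
vaddr=102: (1,2) not in TLB -> MISS, insert
vaddr=4: (0,0) not in TLB -> MISS, insert
vaddr=103: (1,2) in TLB -> HIT
vaddr=144: (2,1) not in TLB -> MISS, insert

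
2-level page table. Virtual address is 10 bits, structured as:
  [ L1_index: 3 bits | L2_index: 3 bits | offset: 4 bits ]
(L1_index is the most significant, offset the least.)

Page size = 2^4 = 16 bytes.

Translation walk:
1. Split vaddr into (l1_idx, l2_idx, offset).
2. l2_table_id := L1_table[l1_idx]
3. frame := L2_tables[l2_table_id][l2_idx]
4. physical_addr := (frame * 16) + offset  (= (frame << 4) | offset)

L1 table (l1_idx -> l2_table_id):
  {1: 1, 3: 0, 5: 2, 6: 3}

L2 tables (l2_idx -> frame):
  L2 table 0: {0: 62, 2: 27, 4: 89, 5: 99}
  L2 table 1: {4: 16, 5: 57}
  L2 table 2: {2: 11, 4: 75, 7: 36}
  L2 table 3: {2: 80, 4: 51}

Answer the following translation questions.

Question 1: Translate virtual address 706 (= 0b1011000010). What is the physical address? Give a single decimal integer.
Answer: 1202

Derivation:
vaddr = 706 = 0b1011000010
Split: l1_idx=5, l2_idx=4, offset=2
L1[5] = 2
L2[2][4] = 75
paddr = 75 * 16 + 2 = 1202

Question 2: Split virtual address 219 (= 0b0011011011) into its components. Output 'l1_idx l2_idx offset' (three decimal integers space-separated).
Answer: 1 5 11

Derivation:
vaddr = 219 = 0b0011011011
  top 3 bits -> l1_idx = 1
  next 3 bits -> l2_idx = 5
  bottom 4 bits -> offset = 11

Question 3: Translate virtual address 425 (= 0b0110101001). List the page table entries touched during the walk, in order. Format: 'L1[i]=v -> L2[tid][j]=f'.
vaddr = 425 = 0b0110101001
Split: l1_idx=3, l2_idx=2, offset=9

Answer: L1[3]=0 -> L2[0][2]=27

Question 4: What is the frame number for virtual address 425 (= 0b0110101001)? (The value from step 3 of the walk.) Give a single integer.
vaddr = 425: l1_idx=3, l2_idx=2
L1[3] = 0; L2[0][2] = 27

Answer: 27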